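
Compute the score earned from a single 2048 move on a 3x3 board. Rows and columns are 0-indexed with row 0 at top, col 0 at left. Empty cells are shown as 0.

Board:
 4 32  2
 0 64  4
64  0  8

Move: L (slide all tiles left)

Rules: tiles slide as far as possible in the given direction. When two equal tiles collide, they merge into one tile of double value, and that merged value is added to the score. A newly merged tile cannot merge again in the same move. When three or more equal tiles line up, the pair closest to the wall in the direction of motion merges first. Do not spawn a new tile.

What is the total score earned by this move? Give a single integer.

Answer: 0

Derivation:
Slide left:
row 0: [4, 32, 2] -> [4, 32, 2]  score +0 (running 0)
row 1: [0, 64, 4] -> [64, 4, 0]  score +0 (running 0)
row 2: [64, 0, 8] -> [64, 8, 0]  score +0 (running 0)
Board after move:
 4 32  2
64  4  0
64  8  0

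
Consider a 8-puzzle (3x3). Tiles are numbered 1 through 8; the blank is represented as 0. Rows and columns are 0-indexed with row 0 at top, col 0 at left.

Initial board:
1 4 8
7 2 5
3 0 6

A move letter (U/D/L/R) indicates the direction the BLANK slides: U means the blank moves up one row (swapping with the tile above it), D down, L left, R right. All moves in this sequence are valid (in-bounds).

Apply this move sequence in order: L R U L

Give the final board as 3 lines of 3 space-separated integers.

After move 1 (L):
1 4 8
7 2 5
0 3 6

After move 2 (R):
1 4 8
7 2 5
3 0 6

After move 3 (U):
1 4 8
7 0 5
3 2 6

After move 4 (L):
1 4 8
0 7 5
3 2 6

Answer: 1 4 8
0 7 5
3 2 6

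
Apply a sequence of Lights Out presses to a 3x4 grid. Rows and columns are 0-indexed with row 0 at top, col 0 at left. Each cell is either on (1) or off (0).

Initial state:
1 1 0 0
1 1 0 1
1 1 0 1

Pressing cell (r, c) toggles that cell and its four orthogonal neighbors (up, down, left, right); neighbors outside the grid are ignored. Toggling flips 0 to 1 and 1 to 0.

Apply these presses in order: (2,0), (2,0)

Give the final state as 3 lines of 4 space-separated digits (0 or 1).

After press 1 at (2,0):
1 1 0 0
0 1 0 1
0 0 0 1

After press 2 at (2,0):
1 1 0 0
1 1 0 1
1 1 0 1

Answer: 1 1 0 0
1 1 0 1
1 1 0 1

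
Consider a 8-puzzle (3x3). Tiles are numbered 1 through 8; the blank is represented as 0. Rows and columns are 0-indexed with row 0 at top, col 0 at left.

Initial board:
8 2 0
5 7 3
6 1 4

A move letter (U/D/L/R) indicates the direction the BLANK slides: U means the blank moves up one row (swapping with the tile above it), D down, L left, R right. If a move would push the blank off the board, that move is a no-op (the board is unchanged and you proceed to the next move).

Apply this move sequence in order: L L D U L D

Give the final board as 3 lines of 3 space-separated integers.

Answer: 5 8 2
0 7 3
6 1 4

Derivation:
After move 1 (L):
8 0 2
5 7 3
6 1 4

After move 2 (L):
0 8 2
5 7 3
6 1 4

After move 3 (D):
5 8 2
0 7 3
6 1 4

After move 4 (U):
0 8 2
5 7 3
6 1 4

After move 5 (L):
0 8 2
5 7 3
6 1 4

After move 6 (D):
5 8 2
0 7 3
6 1 4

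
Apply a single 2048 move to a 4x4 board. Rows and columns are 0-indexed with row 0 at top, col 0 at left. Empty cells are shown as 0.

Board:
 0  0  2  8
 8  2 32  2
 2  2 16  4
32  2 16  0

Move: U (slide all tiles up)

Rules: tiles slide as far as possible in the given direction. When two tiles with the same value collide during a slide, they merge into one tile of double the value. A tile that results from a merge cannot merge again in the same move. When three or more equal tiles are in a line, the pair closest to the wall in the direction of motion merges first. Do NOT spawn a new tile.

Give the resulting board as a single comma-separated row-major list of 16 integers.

Answer: 8, 4, 2, 8, 2, 2, 32, 2, 32, 0, 32, 4, 0, 0, 0, 0

Derivation:
Slide up:
col 0: [0, 8, 2, 32] -> [8, 2, 32, 0]
col 1: [0, 2, 2, 2] -> [4, 2, 0, 0]
col 2: [2, 32, 16, 16] -> [2, 32, 32, 0]
col 3: [8, 2, 4, 0] -> [8, 2, 4, 0]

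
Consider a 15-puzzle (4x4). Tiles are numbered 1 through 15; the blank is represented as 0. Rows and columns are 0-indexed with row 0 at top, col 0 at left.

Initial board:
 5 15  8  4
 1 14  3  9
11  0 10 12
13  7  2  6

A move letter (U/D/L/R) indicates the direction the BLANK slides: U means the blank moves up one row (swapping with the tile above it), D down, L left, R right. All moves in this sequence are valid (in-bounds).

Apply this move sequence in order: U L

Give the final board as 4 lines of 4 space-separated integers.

After move 1 (U):
 5 15  8  4
 1  0  3  9
11 14 10 12
13  7  2  6

After move 2 (L):
 5 15  8  4
 0  1  3  9
11 14 10 12
13  7  2  6

Answer:  5 15  8  4
 0  1  3  9
11 14 10 12
13  7  2  6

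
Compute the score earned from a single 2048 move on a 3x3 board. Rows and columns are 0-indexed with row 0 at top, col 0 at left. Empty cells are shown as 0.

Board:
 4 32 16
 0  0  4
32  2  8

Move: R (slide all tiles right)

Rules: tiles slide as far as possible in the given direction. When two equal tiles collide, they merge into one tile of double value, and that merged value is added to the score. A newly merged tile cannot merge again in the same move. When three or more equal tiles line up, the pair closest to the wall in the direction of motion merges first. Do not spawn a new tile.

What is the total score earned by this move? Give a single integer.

Slide right:
row 0: [4, 32, 16] -> [4, 32, 16]  score +0 (running 0)
row 1: [0, 0, 4] -> [0, 0, 4]  score +0 (running 0)
row 2: [32, 2, 8] -> [32, 2, 8]  score +0 (running 0)
Board after move:
 4 32 16
 0  0  4
32  2  8

Answer: 0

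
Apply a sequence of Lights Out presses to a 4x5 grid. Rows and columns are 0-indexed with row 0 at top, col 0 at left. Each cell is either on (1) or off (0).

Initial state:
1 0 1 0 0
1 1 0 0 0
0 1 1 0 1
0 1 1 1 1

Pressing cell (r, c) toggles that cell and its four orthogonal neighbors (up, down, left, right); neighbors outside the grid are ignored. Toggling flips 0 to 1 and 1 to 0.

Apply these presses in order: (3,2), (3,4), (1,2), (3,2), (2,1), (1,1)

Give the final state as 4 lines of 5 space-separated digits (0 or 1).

After press 1 at (3,2):
1 0 1 0 0
1 1 0 0 0
0 1 0 0 1
0 0 0 0 1

After press 2 at (3,4):
1 0 1 0 0
1 1 0 0 0
0 1 0 0 0
0 0 0 1 0

After press 3 at (1,2):
1 0 0 0 0
1 0 1 1 0
0 1 1 0 0
0 0 0 1 0

After press 4 at (3,2):
1 0 0 0 0
1 0 1 1 0
0 1 0 0 0
0 1 1 0 0

After press 5 at (2,1):
1 0 0 0 0
1 1 1 1 0
1 0 1 0 0
0 0 1 0 0

After press 6 at (1,1):
1 1 0 0 0
0 0 0 1 0
1 1 1 0 0
0 0 1 0 0

Answer: 1 1 0 0 0
0 0 0 1 0
1 1 1 0 0
0 0 1 0 0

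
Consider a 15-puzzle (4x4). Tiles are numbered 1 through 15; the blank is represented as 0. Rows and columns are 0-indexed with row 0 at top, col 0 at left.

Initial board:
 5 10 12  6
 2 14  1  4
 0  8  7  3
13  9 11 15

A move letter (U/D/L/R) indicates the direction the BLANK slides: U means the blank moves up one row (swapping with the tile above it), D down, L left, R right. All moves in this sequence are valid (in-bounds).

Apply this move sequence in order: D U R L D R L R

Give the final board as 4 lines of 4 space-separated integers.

Answer:  5 10 12  6
 2 14  1  4
13  8  7  3
 9  0 11 15

Derivation:
After move 1 (D):
 5 10 12  6
 2 14  1  4
13  8  7  3
 0  9 11 15

After move 2 (U):
 5 10 12  6
 2 14  1  4
 0  8  7  3
13  9 11 15

After move 3 (R):
 5 10 12  6
 2 14  1  4
 8  0  7  3
13  9 11 15

After move 4 (L):
 5 10 12  6
 2 14  1  4
 0  8  7  3
13  9 11 15

After move 5 (D):
 5 10 12  6
 2 14  1  4
13  8  7  3
 0  9 11 15

After move 6 (R):
 5 10 12  6
 2 14  1  4
13  8  7  3
 9  0 11 15

After move 7 (L):
 5 10 12  6
 2 14  1  4
13  8  7  3
 0  9 11 15

After move 8 (R):
 5 10 12  6
 2 14  1  4
13  8  7  3
 9  0 11 15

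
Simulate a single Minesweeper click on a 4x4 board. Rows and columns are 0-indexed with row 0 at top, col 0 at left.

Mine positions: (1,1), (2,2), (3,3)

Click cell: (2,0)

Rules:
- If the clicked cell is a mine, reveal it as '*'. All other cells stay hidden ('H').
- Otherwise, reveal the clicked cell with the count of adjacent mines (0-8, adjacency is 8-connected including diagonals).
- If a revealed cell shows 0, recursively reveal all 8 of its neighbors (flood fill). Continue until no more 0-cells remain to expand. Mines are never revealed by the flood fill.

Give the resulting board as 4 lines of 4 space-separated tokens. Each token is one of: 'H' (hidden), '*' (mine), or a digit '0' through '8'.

H H H H
H H H H
1 H H H
H H H H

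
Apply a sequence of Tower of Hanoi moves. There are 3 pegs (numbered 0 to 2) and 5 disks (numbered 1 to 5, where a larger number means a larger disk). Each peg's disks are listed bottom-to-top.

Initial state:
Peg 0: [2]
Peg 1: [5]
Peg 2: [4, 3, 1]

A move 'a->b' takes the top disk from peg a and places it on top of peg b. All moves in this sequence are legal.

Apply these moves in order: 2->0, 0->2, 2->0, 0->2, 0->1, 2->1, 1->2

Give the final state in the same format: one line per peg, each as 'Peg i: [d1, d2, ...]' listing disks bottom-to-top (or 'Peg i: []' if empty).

Answer: Peg 0: []
Peg 1: [5, 2]
Peg 2: [4, 3, 1]

Derivation:
After move 1 (2->0):
Peg 0: [2, 1]
Peg 1: [5]
Peg 2: [4, 3]

After move 2 (0->2):
Peg 0: [2]
Peg 1: [5]
Peg 2: [4, 3, 1]

After move 3 (2->0):
Peg 0: [2, 1]
Peg 1: [5]
Peg 2: [4, 3]

After move 4 (0->2):
Peg 0: [2]
Peg 1: [5]
Peg 2: [4, 3, 1]

After move 5 (0->1):
Peg 0: []
Peg 1: [5, 2]
Peg 2: [4, 3, 1]

After move 6 (2->1):
Peg 0: []
Peg 1: [5, 2, 1]
Peg 2: [4, 3]

After move 7 (1->2):
Peg 0: []
Peg 1: [5, 2]
Peg 2: [4, 3, 1]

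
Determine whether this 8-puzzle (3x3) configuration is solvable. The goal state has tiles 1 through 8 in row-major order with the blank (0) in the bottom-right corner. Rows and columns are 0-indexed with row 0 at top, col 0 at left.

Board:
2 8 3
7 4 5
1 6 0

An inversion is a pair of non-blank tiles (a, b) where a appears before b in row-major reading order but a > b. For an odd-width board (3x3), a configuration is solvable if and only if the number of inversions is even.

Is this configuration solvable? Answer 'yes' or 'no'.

Answer: yes

Derivation:
Inversions (pairs i<j in row-major order where tile[i] > tile[j] > 0): 14
14 is even, so the puzzle is solvable.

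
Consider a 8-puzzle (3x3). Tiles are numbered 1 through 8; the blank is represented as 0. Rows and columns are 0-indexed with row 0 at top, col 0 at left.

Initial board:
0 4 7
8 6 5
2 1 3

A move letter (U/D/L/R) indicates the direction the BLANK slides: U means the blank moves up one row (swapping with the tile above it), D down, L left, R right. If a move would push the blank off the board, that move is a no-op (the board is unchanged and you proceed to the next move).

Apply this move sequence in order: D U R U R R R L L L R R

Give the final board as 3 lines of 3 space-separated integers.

After move 1 (D):
8 4 7
0 6 5
2 1 3

After move 2 (U):
0 4 7
8 6 5
2 1 3

After move 3 (R):
4 0 7
8 6 5
2 1 3

After move 4 (U):
4 0 7
8 6 5
2 1 3

After move 5 (R):
4 7 0
8 6 5
2 1 3

After move 6 (R):
4 7 0
8 6 5
2 1 3

After move 7 (R):
4 7 0
8 6 5
2 1 3

After move 8 (L):
4 0 7
8 6 5
2 1 3

After move 9 (L):
0 4 7
8 6 5
2 1 3

After move 10 (L):
0 4 7
8 6 5
2 1 3

After move 11 (R):
4 0 7
8 6 5
2 1 3

After move 12 (R):
4 7 0
8 6 5
2 1 3

Answer: 4 7 0
8 6 5
2 1 3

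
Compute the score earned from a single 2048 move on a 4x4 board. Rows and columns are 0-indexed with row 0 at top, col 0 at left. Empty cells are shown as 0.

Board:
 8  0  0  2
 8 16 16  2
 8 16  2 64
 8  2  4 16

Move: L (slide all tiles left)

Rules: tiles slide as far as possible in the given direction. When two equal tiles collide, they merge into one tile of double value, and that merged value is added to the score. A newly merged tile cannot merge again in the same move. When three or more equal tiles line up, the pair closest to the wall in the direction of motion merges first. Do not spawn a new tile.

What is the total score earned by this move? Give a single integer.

Answer: 32

Derivation:
Slide left:
row 0: [8, 0, 0, 2] -> [8, 2, 0, 0]  score +0 (running 0)
row 1: [8, 16, 16, 2] -> [8, 32, 2, 0]  score +32 (running 32)
row 2: [8, 16, 2, 64] -> [8, 16, 2, 64]  score +0 (running 32)
row 3: [8, 2, 4, 16] -> [8, 2, 4, 16]  score +0 (running 32)
Board after move:
 8  2  0  0
 8 32  2  0
 8 16  2 64
 8  2  4 16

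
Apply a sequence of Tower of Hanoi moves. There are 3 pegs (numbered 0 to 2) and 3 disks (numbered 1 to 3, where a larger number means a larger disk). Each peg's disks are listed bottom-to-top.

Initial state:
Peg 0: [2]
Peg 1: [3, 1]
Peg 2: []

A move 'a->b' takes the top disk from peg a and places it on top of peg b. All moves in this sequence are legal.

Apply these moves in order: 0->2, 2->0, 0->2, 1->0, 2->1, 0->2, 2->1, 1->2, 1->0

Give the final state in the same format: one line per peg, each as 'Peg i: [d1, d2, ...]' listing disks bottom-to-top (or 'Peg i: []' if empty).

Answer: Peg 0: [2]
Peg 1: [3]
Peg 2: [1]

Derivation:
After move 1 (0->2):
Peg 0: []
Peg 1: [3, 1]
Peg 2: [2]

After move 2 (2->0):
Peg 0: [2]
Peg 1: [3, 1]
Peg 2: []

After move 3 (0->2):
Peg 0: []
Peg 1: [3, 1]
Peg 2: [2]

After move 4 (1->0):
Peg 0: [1]
Peg 1: [3]
Peg 2: [2]

After move 5 (2->1):
Peg 0: [1]
Peg 1: [3, 2]
Peg 2: []

After move 6 (0->2):
Peg 0: []
Peg 1: [3, 2]
Peg 2: [1]

After move 7 (2->1):
Peg 0: []
Peg 1: [3, 2, 1]
Peg 2: []

After move 8 (1->2):
Peg 0: []
Peg 1: [3, 2]
Peg 2: [1]

After move 9 (1->0):
Peg 0: [2]
Peg 1: [3]
Peg 2: [1]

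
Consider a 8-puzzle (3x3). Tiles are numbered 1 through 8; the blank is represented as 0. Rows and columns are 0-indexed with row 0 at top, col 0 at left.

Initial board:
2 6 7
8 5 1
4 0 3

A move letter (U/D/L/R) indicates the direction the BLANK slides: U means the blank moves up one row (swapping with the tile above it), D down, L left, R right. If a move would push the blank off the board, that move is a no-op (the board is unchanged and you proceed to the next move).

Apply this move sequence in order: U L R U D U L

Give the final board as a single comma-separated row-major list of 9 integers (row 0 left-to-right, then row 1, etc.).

Answer: 0, 2, 7, 8, 6, 1, 4, 5, 3

Derivation:
After move 1 (U):
2 6 7
8 0 1
4 5 3

After move 2 (L):
2 6 7
0 8 1
4 5 3

After move 3 (R):
2 6 7
8 0 1
4 5 3

After move 4 (U):
2 0 7
8 6 1
4 5 3

After move 5 (D):
2 6 7
8 0 1
4 5 3

After move 6 (U):
2 0 7
8 6 1
4 5 3

After move 7 (L):
0 2 7
8 6 1
4 5 3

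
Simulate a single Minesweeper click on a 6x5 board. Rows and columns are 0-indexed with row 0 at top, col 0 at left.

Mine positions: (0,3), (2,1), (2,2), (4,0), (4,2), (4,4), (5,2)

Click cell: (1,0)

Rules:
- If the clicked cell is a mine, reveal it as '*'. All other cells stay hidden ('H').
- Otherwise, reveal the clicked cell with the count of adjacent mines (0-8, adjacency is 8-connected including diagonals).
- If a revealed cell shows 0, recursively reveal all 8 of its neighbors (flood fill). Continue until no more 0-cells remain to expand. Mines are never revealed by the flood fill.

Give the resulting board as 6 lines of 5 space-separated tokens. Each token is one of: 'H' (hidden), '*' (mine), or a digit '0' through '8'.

H H H H H
1 H H H H
H H H H H
H H H H H
H H H H H
H H H H H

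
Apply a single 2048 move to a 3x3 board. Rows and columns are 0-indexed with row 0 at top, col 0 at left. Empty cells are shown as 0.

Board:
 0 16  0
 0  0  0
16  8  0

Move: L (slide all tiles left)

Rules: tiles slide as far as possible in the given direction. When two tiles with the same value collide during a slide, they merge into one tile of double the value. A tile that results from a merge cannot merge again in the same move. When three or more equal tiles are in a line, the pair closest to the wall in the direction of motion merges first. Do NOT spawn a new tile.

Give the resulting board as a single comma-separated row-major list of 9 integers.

Slide left:
row 0: [0, 16, 0] -> [16, 0, 0]
row 1: [0, 0, 0] -> [0, 0, 0]
row 2: [16, 8, 0] -> [16, 8, 0]

Answer: 16, 0, 0, 0, 0, 0, 16, 8, 0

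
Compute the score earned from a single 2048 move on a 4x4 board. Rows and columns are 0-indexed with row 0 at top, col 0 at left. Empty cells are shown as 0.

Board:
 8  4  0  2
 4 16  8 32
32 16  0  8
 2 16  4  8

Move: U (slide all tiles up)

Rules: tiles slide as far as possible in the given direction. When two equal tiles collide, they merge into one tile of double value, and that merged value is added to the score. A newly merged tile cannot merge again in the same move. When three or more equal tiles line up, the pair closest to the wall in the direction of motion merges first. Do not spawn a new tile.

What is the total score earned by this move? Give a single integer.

Answer: 48

Derivation:
Slide up:
col 0: [8, 4, 32, 2] -> [8, 4, 32, 2]  score +0 (running 0)
col 1: [4, 16, 16, 16] -> [4, 32, 16, 0]  score +32 (running 32)
col 2: [0, 8, 0, 4] -> [8, 4, 0, 0]  score +0 (running 32)
col 3: [2, 32, 8, 8] -> [2, 32, 16, 0]  score +16 (running 48)
Board after move:
 8  4  8  2
 4 32  4 32
32 16  0 16
 2  0  0  0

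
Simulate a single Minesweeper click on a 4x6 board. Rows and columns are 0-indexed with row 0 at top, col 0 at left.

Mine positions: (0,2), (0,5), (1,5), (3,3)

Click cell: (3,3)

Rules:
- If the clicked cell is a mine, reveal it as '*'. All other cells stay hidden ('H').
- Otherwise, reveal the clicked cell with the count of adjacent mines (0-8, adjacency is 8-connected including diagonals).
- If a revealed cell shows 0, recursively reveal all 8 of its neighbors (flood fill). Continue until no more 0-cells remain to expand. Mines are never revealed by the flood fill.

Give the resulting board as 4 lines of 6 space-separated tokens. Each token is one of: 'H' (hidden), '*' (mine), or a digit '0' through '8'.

H H H H H H
H H H H H H
H H H H H H
H H H * H H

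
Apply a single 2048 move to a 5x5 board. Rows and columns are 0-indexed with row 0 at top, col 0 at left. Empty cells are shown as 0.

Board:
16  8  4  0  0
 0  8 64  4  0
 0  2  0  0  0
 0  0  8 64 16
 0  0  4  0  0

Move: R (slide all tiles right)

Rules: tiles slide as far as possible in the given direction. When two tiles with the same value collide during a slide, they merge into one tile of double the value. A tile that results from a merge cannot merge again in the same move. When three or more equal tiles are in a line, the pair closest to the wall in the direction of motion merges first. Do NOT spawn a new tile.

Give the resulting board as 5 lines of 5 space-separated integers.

Answer:  0  0 16  8  4
 0  0  8 64  4
 0  0  0  0  2
 0  0  8 64 16
 0  0  0  0  4

Derivation:
Slide right:
row 0: [16, 8, 4, 0, 0] -> [0, 0, 16, 8, 4]
row 1: [0, 8, 64, 4, 0] -> [0, 0, 8, 64, 4]
row 2: [0, 2, 0, 0, 0] -> [0, 0, 0, 0, 2]
row 3: [0, 0, 8, 64, 16] -> [0, 0, 8, 64, 16]
row 4: [0, 0, 4, 0, 0] -> [0, 0, 0, 0, 4]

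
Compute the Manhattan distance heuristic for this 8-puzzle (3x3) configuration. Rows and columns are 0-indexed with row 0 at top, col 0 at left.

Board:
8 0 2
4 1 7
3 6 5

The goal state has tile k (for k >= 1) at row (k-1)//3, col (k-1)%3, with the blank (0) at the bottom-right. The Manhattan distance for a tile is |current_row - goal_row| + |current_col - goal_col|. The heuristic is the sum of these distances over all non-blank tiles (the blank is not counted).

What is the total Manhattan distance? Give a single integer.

Answer: 17

Derivation:
Tile 8: (0,0)->(2,1) = 3
Tile 2: (0,2)->(0,1) = 1
Tile 4: (1,0)->(1,0) = 0
Tile 1: (1,1)->(0,0) = 2
Tile 7: (1,2)->(2,0) = 3
Tile 3: (2,0)->(0,2) = 4
Tile 6: (2,1)->(1,2) = 2
Tile 5: (2,2)->(1,1) = 2
Sum: 3 + 1 + 0 + 2 + 3 + 4 + 2 + 2 = 17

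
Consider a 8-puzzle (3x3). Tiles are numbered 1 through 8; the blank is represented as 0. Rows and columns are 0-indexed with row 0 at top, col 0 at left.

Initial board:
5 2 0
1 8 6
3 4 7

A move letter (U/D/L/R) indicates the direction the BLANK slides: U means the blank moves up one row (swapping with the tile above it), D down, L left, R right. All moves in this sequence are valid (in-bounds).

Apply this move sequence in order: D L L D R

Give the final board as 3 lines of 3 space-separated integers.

After move 1 (D):
5 2 6
1 8 0
3 4 7

After move 2 (L):
5 2 6
1 0 8
3 4 7

After move 3 (L):
5 2 6
0 1 8
3 4 7

After move 4 (D):
5 2 6
3 1 8
0 4 7

After move 5 (R):
5 2 6
3 1 8
4 0 7

Answer: 5 2 6
3 1 8
4 0 7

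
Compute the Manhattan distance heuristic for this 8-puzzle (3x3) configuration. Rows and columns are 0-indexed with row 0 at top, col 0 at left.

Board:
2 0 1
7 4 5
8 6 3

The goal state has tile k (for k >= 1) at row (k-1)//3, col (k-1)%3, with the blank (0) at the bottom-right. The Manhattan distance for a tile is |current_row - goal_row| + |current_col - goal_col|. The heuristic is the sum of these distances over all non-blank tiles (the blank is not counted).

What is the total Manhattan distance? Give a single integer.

Tile 2: (0,0)->(0,1) = 1
Tile 1: (0,2)->(0,0) = 2
Tile 7: (1,0)->(2,0) = 1
Tile 4: (1,1)->(1,0) = 1
Tile 5: (1,2)->(1,1) = 1
Tile 8: (2,0)->(2,1) = 1
Tile 6: (2,1)->(1,2) = 2
Tile 3: (2,2)->(0,2) = 2
Sum: 1 + 2 + 1 + 1 + 1 + 1 + 2 + 2 = 11

Answer: 11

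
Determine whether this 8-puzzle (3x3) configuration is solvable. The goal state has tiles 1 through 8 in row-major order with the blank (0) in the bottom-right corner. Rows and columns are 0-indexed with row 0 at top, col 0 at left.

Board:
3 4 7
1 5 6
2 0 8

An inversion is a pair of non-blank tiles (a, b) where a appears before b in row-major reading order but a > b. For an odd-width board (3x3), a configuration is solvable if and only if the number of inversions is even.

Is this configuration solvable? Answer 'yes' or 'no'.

Answer: yes

Derivation:
Inversions (pairs i<j in row-major order where tile[i] > tile[j] > 0): 10
10 is even, so the puzzle is solvable.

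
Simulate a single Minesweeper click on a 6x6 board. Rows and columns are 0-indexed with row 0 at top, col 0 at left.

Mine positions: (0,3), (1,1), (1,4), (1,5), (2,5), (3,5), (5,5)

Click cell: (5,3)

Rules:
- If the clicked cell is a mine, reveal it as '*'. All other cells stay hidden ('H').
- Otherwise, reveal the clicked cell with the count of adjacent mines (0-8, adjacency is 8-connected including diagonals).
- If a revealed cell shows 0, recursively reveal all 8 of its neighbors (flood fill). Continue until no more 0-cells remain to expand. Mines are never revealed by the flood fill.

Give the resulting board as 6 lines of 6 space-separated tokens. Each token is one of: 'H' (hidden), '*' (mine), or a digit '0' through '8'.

H H H H H H
H H H H H H
1 1 1 1 4 H
0 0 0 0 2 H
0 0 0 0 2 H
0 0 0 0 1 H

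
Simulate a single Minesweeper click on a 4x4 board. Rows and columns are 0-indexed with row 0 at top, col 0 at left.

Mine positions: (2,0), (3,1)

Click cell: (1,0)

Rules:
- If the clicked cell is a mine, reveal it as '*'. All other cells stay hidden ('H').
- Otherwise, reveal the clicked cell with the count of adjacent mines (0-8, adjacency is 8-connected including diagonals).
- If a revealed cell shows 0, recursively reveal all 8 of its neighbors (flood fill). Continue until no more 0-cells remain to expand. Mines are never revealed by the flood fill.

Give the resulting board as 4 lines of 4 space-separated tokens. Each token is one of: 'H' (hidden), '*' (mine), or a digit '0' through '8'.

H H H H
1 H H H
H H H H
H H H H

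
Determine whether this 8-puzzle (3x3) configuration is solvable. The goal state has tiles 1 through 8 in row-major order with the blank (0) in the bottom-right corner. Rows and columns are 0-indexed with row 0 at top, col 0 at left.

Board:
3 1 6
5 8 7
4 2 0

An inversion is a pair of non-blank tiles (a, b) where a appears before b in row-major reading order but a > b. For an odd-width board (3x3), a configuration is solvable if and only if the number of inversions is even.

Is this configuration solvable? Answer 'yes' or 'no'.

Inversions (pairs i<j in row-major order where tile[i] > tile[j] > 0): 13
13 is odd, so the puzzle is not solvable.

Answer: no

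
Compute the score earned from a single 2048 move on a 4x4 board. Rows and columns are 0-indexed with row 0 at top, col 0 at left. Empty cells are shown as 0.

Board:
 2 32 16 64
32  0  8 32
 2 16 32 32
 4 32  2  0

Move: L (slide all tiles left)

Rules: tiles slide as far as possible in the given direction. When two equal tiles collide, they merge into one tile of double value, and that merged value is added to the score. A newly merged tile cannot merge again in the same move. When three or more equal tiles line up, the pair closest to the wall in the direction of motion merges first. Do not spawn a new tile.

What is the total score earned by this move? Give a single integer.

Slide left:
row 0: [2, 32, 16, 64] -> [2, 32, 16, 64]  score +0 (running 0)
row 1: [32, 0, 8, 32] -> [32, 8, 32, 0]  score +0 (running 0)
row 2: [2, 16, 32, 32] -> [2, 16, 64, 0]  score +64 (running 64)
row 3: [4, 32, 2, 0] -> [4, 32, 2, 0]  score +0 (running 64)
Board after move:
 2 32 16 64
32  8 32  0
 2 16 64  0
 4 32  2  0

Answer: 64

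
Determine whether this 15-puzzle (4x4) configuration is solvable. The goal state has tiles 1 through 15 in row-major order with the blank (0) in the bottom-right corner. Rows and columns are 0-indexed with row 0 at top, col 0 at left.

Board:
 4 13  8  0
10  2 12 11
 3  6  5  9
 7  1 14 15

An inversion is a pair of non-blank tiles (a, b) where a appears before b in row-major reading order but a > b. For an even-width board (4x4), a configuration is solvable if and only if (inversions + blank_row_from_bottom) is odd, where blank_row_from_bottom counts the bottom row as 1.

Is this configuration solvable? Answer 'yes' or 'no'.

Inversions: 48
Blank is in row 0 (0-indexed from top), which is row 4 counting from the bottom (bottom = 1).
48 + 4 = 52, which is even, so the puzzle is not solvable.

Answer: no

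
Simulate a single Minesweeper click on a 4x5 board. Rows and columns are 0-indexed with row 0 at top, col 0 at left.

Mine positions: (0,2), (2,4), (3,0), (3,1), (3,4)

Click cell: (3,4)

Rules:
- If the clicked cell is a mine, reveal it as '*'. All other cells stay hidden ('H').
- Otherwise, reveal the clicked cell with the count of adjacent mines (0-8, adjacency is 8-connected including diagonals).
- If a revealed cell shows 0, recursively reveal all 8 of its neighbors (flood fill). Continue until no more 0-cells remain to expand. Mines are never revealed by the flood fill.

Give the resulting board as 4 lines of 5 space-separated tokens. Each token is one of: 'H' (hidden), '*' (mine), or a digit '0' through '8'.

H H H H H
H H H H H
H H H H H
H H H H *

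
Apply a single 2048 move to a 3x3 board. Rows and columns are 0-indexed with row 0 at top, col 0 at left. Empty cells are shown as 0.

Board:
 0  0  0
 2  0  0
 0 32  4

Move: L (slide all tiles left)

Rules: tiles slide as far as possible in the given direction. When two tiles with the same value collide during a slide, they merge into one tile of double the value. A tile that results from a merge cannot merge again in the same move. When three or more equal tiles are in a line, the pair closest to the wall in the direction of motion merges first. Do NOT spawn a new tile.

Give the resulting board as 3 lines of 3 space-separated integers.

Slide left:
row 0: [0, 0, 0] -> [0, 0, 0]
row 1: [2, 0, 0] -> [2, 0, 0]
row 2: [0, 32, 4] -> [32, 4, 0]

Answer:  0  0  0
 2  0  0
32  4  0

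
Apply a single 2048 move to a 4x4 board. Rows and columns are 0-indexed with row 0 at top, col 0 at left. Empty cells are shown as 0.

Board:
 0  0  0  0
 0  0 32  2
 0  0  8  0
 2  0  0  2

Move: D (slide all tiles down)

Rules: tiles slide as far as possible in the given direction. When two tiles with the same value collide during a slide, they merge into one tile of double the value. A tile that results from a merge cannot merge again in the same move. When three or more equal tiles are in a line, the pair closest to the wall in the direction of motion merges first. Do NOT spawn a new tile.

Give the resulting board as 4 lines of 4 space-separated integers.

Answer:  0  0  0  0
 0  0  0  0
 0  0 32  0
 2  0  8  4

Derivation:
Slide down:
col 0: [0, 0, 0, 2] -> [0, 0, 0, 2]
col 1: [0, 0, 0, 0] -> [0, 0, 0, 0]
col 2: [0, 32, 8, 0] -> [0, 0, 32, 8]
col 3: [0, 2, 0, 2] -> [0, 0, 0, 4]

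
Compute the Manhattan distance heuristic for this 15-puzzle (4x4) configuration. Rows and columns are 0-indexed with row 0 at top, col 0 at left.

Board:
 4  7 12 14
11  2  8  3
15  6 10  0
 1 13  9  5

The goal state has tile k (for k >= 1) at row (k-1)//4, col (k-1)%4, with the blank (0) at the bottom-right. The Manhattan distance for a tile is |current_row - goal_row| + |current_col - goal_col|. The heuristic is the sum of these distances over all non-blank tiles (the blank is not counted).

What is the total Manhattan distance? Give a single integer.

Answer: 37

Derivation:
Tile 4: (0,0)->(0,3) = 3
Tile 7: (0,1)->(1,2) = 2
Tile 12: (0,2)->(2,3) = 3
Tile 14: (0,3)->(3,1) = 5
Tile 11: (1,0)->(2,2) = 3
Tile 2: (1,1)->(0,1) = 1
Tile 8: (1,2)->(1,3) = 1
Tile 3: (1,3)->(0,2) = 2
Tile 15: (2,0)->(3,2) = 3
Tile 6: (2,1)->(1,1) = 1
Tile 10: (2,2)->(2,1) = 1
Tile 1: (3,0)->(0,0) = 3
Tile 13: (3,1)->(3,0) = 1
Tile 9: (3,2)->(2,0) = 3
Tile 5: (3,3)->(1,0) = 5
Sum: 3 + 2 + 3 + 5 + 3 + 1 + 1 + 2 + 3 + 1 + 1 + 3 + 1 + 3 + 5 = 37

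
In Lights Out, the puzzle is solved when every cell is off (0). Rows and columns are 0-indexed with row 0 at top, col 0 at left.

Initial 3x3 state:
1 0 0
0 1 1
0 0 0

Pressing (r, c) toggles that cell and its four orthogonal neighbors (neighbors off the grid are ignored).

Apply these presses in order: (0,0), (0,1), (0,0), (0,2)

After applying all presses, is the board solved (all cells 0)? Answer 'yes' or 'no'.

After press 1 at (0,0):
0 1 0
1 1 1
0 0 0

After press 2 at (0,1):
1 0 1
1 0 1
0 0 0

After press 3 at (0,0):
0 1 1
0 0 1
0 0 0

After press 4 at (0,2):
0 0 0
0 0 0
0 0 0

Lights still on: 0

Answer: yes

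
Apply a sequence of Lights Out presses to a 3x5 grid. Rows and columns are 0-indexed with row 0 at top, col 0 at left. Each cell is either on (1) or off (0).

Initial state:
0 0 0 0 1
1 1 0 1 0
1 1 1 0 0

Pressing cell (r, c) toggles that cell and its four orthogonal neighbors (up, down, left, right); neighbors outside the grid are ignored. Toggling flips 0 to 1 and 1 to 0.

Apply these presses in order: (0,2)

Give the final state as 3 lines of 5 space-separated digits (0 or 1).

After press 1 at (0,2):
0 1 1 1 1
1 1 1 1 0
1 1 1 0 0

Answer: 0 1 1 1 1
1 1 1 1 0
1 1 1 0 0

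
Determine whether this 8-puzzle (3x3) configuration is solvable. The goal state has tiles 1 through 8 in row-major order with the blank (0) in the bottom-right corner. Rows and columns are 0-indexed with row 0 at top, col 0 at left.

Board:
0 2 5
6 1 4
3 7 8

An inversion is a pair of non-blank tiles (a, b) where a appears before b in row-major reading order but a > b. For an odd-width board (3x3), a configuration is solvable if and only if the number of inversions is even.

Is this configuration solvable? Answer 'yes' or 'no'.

Answer: yes

Derivation:
Inversions (pairs i<j in row-major order where tile[i] > tile[j] > 0): 8
8 is even, so the puzzle is solvable.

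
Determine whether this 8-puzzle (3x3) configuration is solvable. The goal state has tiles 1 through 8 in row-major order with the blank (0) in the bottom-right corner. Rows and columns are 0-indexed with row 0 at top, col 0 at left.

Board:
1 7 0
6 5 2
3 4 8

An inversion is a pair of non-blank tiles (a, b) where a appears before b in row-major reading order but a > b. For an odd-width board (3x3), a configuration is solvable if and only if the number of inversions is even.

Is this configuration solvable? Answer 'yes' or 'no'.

Inversions (pairs i<j in row-major order where tile[i] > tile[j] > 0): 12
12 is even, so the puzzle is solvable.

Answer: yes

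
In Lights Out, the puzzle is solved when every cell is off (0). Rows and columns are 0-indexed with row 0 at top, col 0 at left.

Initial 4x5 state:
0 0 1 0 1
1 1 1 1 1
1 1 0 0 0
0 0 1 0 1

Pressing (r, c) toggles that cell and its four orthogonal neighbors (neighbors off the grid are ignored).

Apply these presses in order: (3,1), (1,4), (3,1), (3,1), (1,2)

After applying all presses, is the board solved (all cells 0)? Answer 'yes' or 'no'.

Answer: no

Derivation:
After press 1 at (3,1):
0 0 1 0 1
1 1 1 1 1
1 0 0 0 0
1 1 0 0 1

After press 2 at (1,4):
0 0 1 0 0
1 1 1 0 0
1 0 0 0 1
1 1 0 0 1

After press 3 at (3,1):
0 0 1 0 0
1 1 1 0 0
1 1 0 0 1
0 0 1 0 1

After press 4 at (3,1):
0 0 1 0 0
1 1 1 0 0
1 0 0 0 1
1 1 0 0 1

After press 5 at (1,2):
0 0 0 0 0
1 0 0 1 0
1 0 1 0 1
1 1 0 0 1

Lights still on: 8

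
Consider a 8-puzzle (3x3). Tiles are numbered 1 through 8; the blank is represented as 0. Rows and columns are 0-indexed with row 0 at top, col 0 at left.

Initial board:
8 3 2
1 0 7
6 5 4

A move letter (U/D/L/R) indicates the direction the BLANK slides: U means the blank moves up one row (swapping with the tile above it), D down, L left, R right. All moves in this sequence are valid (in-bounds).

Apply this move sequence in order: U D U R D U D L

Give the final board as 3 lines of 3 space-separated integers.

After move 1 (U):
8 0 2
1 3 7
6 5 4

After move 2 (D):
8 3 2
1 0 7
6 5 4

After move 3 (U):
8 0 2
1 3 7
6 5 4

After move 4 (R):
8 2 0
1 3 7
6 5 4

After move 5 (D):
8 2 7
1 3 0
6 5 4

After move 6 (U):
8 2 0
1 3 7
6 5 4

After move 7 (D):
8 2 7
1 3 0
6 5 4

After move 8 (L):
8 2 7
1 0 3
6 5 4

Answer: 8 2 7
1 0 3
6 5 4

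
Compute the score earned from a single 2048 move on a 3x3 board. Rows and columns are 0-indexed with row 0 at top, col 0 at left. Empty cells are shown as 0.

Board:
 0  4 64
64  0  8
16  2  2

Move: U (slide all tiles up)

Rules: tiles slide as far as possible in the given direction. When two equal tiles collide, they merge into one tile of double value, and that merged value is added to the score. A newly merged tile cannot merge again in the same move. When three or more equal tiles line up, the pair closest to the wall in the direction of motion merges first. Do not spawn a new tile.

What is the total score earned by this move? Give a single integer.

Answer: 0

Derivation:
Slide up:
col 0: [0, 64, 16] -> [64, 16, 0]  score +0 (running 0)
col 1: [4, 0, 2] -> [4, 2, 0]  score +0 (running 0)
col 2: [64, 8, 2] -> [64, 8, 2]  score +0 (running 0)
Board after move:
64  4 64
16  2  8
 0  0  2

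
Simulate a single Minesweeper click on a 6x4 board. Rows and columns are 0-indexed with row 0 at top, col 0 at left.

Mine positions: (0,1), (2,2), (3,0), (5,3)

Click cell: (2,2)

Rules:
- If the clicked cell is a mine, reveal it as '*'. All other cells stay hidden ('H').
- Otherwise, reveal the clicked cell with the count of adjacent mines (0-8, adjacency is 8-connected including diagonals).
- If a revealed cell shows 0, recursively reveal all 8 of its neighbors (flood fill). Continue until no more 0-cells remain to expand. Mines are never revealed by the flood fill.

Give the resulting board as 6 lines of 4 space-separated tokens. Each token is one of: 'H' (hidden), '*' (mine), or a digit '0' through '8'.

H H H H
H H H H
H H * H
H H H H
H H H H
H H H H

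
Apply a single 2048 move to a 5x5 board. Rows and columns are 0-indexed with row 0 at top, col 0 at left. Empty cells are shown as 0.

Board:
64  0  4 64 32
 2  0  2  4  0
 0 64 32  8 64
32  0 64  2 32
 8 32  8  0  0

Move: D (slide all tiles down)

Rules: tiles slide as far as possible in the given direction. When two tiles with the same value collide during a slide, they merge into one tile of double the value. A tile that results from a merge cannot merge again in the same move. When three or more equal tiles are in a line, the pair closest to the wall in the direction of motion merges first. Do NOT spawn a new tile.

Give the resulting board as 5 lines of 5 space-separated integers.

Slide down:
col 0: [64, 2, 0, 32, 8] -> [0, 64, 2, 32, 8]
col 1: [0, 0, 64, 0, 32] -> [0, 0, 0, 64, 32]
col 2: [4, 2, 32, 64, 8] -> [4, 2, 32, 64, 8]
col 3: [64, 4, 8, 2, 0] -> [0, 64, 4, 8, 2]
col 4: [32, 0, 64, 32, 0] -> [0, 0, 32, 64, 32]

Answer:  0  0  4  0  0
64  0  2 64  0
 2  0 32  4 32
32 64 64  8 64
 8 32  8  2 32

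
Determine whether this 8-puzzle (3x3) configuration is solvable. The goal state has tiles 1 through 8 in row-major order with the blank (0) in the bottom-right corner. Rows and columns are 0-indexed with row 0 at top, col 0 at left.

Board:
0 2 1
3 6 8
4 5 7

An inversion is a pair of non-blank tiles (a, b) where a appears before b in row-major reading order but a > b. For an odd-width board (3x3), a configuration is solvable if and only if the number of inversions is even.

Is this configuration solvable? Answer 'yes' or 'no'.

Inversions (pairs i<j in row-major order where tile[i] > tile[j] > 0): 6
6 is even, so the puzzle is solvable.

Answer: yes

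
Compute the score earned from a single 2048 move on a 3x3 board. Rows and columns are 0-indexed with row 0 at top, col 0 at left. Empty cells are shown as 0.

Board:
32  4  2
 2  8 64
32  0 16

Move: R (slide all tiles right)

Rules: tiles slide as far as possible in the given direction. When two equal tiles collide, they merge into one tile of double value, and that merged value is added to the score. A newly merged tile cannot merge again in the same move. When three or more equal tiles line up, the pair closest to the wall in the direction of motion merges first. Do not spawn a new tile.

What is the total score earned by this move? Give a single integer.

Answer: 0

Derivation:
Slide right:
row 0: [32, 4, 2] -> [32, 4, 2]  score +0 (running 0)
row 1: [2, 8, 64] -> [2, 8, 64]  score +0 (running 0)
row 2: [32, 0, 16] -> [0, 32, 16]  score +0 (running 0)
Board after move:
32  4  2
 2  8 64
 0 32 16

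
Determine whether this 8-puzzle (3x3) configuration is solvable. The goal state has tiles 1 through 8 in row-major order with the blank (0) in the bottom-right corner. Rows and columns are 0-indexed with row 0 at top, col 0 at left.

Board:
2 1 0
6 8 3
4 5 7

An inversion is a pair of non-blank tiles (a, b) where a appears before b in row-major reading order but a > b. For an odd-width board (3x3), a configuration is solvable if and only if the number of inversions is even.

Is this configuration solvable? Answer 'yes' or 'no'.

Answer: yes

Derivation:
Inversions (pairs i<j in row-major order where tile[i] > tile[j] > 0): 8
8 is even, so the puzzle is solvable.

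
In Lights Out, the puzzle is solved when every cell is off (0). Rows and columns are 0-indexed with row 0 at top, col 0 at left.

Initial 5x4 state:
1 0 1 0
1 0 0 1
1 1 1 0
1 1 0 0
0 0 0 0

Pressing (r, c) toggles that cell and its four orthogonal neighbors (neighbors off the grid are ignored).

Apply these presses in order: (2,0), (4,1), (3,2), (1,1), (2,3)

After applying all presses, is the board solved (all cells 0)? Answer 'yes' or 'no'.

Answer: no

Derivation:
After press 1 at (2,0):
1 0 1 0
0 0 0 1
0 0 1 0
0 1 0 0
0 0 0 0

After press 2 at (4,1):
1 0 1 0
0 0 0 1
0 0 1 0
0 0 0 0
1 1 1 0

After press 3 at (3,2):
1 0 1 0
0 0 0 1
0 0 0 0
0 1 1 1
1 1 0 0

After press 4 at (1,1):
1 1 1 0
1 1 1 1
0 1 0 0
0 1 1 1
1 1 0 0

After press 5 at (2,3):
1 1 1 0
1 1 1 0
0 1 1 1
0 1 1 0
1 1 0 0

Lights still on: 13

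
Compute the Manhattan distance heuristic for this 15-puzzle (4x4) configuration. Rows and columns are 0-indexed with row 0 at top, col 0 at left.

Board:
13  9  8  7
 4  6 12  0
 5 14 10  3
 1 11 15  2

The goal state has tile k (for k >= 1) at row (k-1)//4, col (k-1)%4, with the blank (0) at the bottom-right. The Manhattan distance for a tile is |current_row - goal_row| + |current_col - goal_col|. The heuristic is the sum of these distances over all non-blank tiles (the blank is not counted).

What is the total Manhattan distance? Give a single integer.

Answer: 32

Derivation:
Tile 13: (0,0)->(3,0) = 3
Tile 9: (0,1)->(2,0) = 3
Tile 8: (0,2)->(1,3) = 2
Tile 7: (0,3)->(1,2) = 2
Tile 4: (1,0)->(0,3) = 4
Tile 6: (1,1)->(1,1) = 0
Tile 12: (1,2)->(2,3) = 2
Tile 5: (2,0)->(1,0) = 1
Tile 14: (2,1)->(3,1) = 1
Tile 10: (2,2)->(2,1) = 1
Tile 3: (2,3)->(0,2) = 3
Tile 1: (3,0)->(0,0) = 3
Tile 11: (3,1)->(2,2) = 2
Tile 15: (3,2)->(3,2) = 0
Tile 2: (3,3)->(0,1) = 5
Sum: 3 + 3 + 2 + 2 + 4 + 0 + 2 + 1 + 1 + 1 + 3 + 3 + 2 + 0 + 5 = 32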